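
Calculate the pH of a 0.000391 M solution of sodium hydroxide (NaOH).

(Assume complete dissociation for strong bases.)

[OH⁻] = 0.000391 M for strong base. pOH = -log[OH⁻] = 3.41, pH = 14 - pOH

pH = 10.59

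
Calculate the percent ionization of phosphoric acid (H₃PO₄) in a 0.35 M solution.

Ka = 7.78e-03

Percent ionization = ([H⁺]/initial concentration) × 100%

Using Ka equilibrium: x² + Ka×x - Ka×C = 0. Solving: [H⁺] = 4.8437e-02. Percent = (4.8437e-02/0.35) × 100

Percent ionization = 13.8%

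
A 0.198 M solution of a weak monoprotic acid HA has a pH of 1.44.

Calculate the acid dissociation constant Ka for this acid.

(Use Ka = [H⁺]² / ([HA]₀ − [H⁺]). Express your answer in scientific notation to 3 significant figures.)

[H⁺] = 10^(−pH) = 10^(−1.44) = 3.631e-02 M. For HA ⇌ H⁺ + A⁻, Ka = [H⁺][A⁻]/[HA] = [H⁺]² / ([HA]₀ − [H⁺]) = (3.631e-02)² / (0.198 − 3.631e-02) = 8.15e-03.

K_a = 8.15e-03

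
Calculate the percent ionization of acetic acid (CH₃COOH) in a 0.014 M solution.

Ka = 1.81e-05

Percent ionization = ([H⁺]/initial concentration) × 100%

Using Ka equilibrium: x² + Ka×x - Ka×C = 0. Solving: [H⁺] = 4.9442e-04. Percent = (4.9442e-04/0.014) × 100

Percent ionization = 3.53%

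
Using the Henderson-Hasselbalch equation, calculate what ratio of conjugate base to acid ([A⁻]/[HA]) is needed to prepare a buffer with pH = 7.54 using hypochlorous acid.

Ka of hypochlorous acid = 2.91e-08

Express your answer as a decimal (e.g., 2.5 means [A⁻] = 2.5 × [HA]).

pKa = -log(2.91e-08) = 7.5361. pH = pKa + log([A⁻]/[HA]), so log([A⁻]/[HA]) = pH − pKa = 7.54 − 7.5361 = 0.0039. [A⁻]/[HA] = 10^(0.0039) = 1.01

[A⁻]/[HA] = 1.01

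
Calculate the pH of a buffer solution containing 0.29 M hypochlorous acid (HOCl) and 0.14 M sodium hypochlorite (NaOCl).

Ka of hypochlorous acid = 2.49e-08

pKa = -log(2.49e-08) = 7.60. pH = pKa + log([A⁻]/[HA]) = 7.60 + log(0.14/0.29)

pH = 7.29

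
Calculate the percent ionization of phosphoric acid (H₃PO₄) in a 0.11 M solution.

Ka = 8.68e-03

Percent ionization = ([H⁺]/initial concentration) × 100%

Using Ka equilibrium: x² + Ka×x - Ka×C = 0. Solving: [H⁺] = 2.6863e-02. Percent = (2.6863e-02/0.11) × 100

Percent ionization = 24.4%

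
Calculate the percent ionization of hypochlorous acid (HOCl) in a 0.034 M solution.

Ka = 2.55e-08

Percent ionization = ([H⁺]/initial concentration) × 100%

Using Ka equilibrium: x² + Ka×x - Ka×C = 0. Solving: [H⁺] = 2.9432e-05. Percent = (2.9432e-05/0.034) × 100

Percent ionization = 0.0866%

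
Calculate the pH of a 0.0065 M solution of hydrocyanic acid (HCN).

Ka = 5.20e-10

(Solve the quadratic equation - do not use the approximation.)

x² + Ka×x - Ka×C = 0. Using quadratic formula: [H⁺] = 1.8382e-06

pH = 5.74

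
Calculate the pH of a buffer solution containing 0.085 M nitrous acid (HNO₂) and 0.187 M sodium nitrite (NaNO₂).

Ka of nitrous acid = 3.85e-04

pKa = -log(3.85e-04) = 3.41. pH = pKa + log([A⁻]/[HA]) = 3.41 + log(0.187/0.085)

pH = 3.76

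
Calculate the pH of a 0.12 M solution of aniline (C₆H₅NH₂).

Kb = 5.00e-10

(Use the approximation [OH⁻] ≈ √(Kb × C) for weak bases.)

[OH⁻] = √(Kb × C) = √(5.00e-10 × 0.12) = 7.7460e-06. pOH = 5.11, pH = 14 - pOH

pH = 8.89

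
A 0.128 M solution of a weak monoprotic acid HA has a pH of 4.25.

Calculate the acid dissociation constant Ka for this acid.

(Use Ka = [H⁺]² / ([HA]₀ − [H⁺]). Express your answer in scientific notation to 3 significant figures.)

[H⁺] = 10^(−pH) = 10^(−4.25) = 5.623e-05 M. For HA ⇌ H⁺ + A⁻, Ka = [H⁺][A⁻]/[HA] = [H⁺]² / ([HA]₀ − [H⁺]) = (5.623e-05)² / (0.128 − 5.623e-05) = 2.47e-08.

K_a = 2.47e-08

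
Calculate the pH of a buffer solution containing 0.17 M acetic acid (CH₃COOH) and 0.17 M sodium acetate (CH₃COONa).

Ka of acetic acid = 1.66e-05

pKa = -log(1.66e-05) = 4.78. pH = pKa + log([A⁻]/[HA]) = 4.78 + log(0.17/0.17)

pH = 4.78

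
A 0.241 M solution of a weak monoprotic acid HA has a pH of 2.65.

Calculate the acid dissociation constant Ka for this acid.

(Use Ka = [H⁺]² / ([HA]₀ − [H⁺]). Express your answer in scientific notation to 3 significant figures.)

[H⁺] = 10^(−pH) = 10^(−2.65) = 2.239e-03 M. For HA ⇌ H⁺ + A⁻, Ka = [H⁺][A⁻]/[HA] = [H⁺]² / ([HA]₀ − [H⁺]) = (2.239e-03)² / (0.241 − 2.239e-03) = 2.10e-05.

K_a = 2.10e-05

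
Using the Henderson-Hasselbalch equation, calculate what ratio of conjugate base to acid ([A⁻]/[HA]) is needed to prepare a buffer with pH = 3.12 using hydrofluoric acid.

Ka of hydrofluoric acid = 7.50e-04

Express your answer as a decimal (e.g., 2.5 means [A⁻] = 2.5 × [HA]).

pKa = -log(7.50e-04) = 3.1249. pH = pKa + log([A⁻]/[HA]), so log([A⁻]/[HA]) = pH − pKa = 3.12 − 3.1249 = -0.0049. [A⁻]/[HA] = 10^(-0.0049) = 0.989

[A⁻]/[HA] = 0.989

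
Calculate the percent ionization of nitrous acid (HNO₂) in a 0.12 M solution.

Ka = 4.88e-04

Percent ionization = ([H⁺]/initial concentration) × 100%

Using Ka equilibrium: x² + Ka×x - Ka×C = 0. Solving: [H⁺] = 7.4123e-03. Percent = (7.4123e-03/0.12) × 100

Percent ionization = 6.18%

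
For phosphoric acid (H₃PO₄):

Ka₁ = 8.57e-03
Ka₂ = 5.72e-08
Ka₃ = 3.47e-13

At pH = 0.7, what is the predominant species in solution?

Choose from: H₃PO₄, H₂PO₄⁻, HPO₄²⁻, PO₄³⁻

pKa₁ = 2.07, pKa₂ = 7.24, pKa₃ = 12.46. For a polyprotic acid the predominant species crosses at each pKa: below pKa_n the protonated form dominates, above it the deprotonated form does. At pH = 0.7, the predominant species is H₃PO₄.

H₃PO₄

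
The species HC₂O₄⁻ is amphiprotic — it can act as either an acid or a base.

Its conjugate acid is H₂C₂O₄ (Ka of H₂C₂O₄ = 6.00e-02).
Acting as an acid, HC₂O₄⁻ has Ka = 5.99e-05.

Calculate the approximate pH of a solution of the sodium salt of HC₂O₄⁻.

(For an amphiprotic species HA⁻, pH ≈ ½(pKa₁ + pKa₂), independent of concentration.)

pKa₁ = -log(6.00e-02) = 1.22; pKa₂ = -log(5.99e-05) = 4.22. For an amphiprotic species, pH ≈ ½(pKa₁ + pKa₂) = ½(1.22 + 4.22) = 2.72.

pH = 2.72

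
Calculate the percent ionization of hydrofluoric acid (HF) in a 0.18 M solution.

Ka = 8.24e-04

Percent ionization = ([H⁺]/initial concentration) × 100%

Using Ka equilibrium: x² + Ka×x - Ka×C = 0. Solving: [H⁺] = 1.1774e-02. Percent = (1.1774e-02/0.18) × 100

Percent ionization = 6.54%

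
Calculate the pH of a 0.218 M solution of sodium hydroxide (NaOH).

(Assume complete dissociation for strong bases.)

[OH⁻] = 0.218 M for strong base. pOH = -log[OH⁻] = 0.66, pH = 14 - pOH

pH = 13.34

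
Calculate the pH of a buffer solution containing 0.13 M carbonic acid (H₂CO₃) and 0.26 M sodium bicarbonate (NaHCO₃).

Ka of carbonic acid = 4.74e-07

pKa = -log(4.74e-07) = 6.32. pH = pKa + log([A⁻]/[HA]) = 6.32 + log(0.26/0.13)

pH = 6.63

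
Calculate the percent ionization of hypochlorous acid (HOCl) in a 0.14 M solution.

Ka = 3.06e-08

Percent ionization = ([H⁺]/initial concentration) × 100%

Using Ka equilibrium: x² + Ka×x - Ka×C = 0. Solving: [H⁺] = 6.5437e-05. Percent = (6.5437e-05/0.14) × 100

Percent ionization = 0.0467%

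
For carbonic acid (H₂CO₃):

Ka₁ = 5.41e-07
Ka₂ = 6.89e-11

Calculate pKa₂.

pKa₂ = -log(Ka₂) = -log(6.89e-11) = 10.16.

pK_{a2} = 10.16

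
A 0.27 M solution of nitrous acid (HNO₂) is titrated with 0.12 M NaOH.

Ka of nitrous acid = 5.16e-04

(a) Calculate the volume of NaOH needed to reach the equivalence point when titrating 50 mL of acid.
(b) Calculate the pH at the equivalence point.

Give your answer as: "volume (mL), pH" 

moles acid = 0.27 × 50/1000 = 0.0135 mol; V_base = moles/0.12 × 1000 = 112.5 mL. At equivalence only the conjugate base is present: [A⁻] = 0.0135/0.163 = 8.3077e-02 M. Kb = Kw/Ka = 1.94e-11; [OH⁻] = √(Kb × [A⁻]) = 1.2689e-06; pOH = 5.90; pH = 14 - pOH = 8.10.

V = 112.5 mL, pH = 8.10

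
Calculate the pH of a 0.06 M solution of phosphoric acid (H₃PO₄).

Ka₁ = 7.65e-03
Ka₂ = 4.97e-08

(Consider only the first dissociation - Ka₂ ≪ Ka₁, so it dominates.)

First dissociation dominates. From Ka₁ = [H⁺][HA⁻]/[H₂A], x² + Ka₁·x − Ka₁·C = 0 with C = 0.06 M and Ka₁ = 7.65e-03. Solving: [H⁺] = (−Ka₁ + √(Ka₁² + 4·Ka₁·C)) / 2 = 1.7938e-02 M. pH = -log(1.7938e-02) = 1.75.

pH = 1.75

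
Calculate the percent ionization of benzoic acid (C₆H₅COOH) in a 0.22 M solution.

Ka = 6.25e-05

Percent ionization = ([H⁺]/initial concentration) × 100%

Using Ka equilibrium: x² + Ka×x - Ka×C = 0. Solving: [H⁺] = 3.6770e-03. Percent = (3.6770e-03/0.22) × 100

Percent ionization = 1.67%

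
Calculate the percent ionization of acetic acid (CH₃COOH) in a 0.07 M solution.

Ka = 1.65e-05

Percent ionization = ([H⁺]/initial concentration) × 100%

Using Ka equilibrium: x² + Ka×x - Ka×C = 0. Solving: [H⁺] = 1.0665e-03. Percent = (1.0665e-03/0.07) × 100

Percent ionization = 1.52%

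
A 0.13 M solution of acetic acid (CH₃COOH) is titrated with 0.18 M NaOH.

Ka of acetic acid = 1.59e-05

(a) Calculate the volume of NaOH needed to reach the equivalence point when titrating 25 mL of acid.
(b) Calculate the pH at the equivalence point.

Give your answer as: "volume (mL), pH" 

moles acid = 0.13 × 25/1000 = 0.00325 mol; V_base = moles/0.18 × 1000 = 18.1 mL. At equivalence only the conjugate base is present: [A⁻] = 0.00325/0.043 = 7.5484e-02 M. Kb = Kw/Ka = 6.29e-10; [OH⁻] = √(Kb × [A⁻]) = 6.8901e-06; pOH = 5.16; pH = 14 - pOH = 8.84.

V = 18.1 mL, pH = 8.84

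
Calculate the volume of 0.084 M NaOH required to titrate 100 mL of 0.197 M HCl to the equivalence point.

At equivalence: moles acid = moles base. moles HCl = 0.197 × 100/1000 = 0.0197 mol. V_base = moles / 0.084 × 1000 = 234.5 mL.

V_{base} = 234.5 mL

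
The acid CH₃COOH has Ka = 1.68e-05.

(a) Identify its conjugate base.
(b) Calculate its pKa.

(a) The conjugate base is formed by removing one H⁺ from CH₃COOH, giving CH₃COO⁻. (b) pKa = -log(Ka) = -log(1.68e-05) = 4.77.

Conjugate base: CH₃COO⁻; pK_a = 4.77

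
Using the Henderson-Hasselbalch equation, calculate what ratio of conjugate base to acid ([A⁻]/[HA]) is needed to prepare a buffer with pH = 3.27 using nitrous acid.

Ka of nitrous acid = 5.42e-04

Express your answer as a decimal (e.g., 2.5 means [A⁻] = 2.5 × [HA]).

pKa = -log(5.42e-04) = 3.2660. pH = pKa + log([A⁻]/[HA]), so log([A⁻]/[HA]) = pH − pKa = 3.27 − 3.2660 = 0.0040. [A⁻]/[HA] = 10^(0.0040) = 1.01

[A⁻]/[HA] = 1.01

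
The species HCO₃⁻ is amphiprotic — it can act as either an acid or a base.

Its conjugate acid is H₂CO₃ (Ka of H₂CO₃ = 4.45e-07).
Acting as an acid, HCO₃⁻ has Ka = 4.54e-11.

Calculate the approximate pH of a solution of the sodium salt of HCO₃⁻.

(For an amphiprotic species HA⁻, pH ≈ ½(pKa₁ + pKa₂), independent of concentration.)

pKa₁ = -log(4.45e-07) = 6.35; pKa₂ = -log(4.54e-11) = 10.34. For an amphiprotic species, pH ≈ ½(pKa₁ + pKa₂) = ½(6.35 + 10.34) = 8.35.

pH = 8.35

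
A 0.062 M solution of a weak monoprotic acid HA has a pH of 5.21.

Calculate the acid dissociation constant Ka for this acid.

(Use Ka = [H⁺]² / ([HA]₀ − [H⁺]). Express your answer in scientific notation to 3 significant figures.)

[H⁺] = 10^(−pH) = 10^(−5.21) = 6.166e-06 M. For HA ⇌ H⁺ + A⁻, Ka = [H⁺][A⁻]/[HA] = [H⁺]² / ([HA]₀ − [H⁺]) = (6.166e-06)² / (0.062 − 6.166e-06) = 6.13e-10.

K_a = 6.13e-10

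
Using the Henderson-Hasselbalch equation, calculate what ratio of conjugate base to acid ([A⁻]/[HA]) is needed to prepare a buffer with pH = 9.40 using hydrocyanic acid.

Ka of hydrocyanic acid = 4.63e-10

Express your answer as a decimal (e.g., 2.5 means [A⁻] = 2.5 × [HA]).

pKa = -log(4.63e-10) = 9.3344. pH = pKa + log([A⁻]/[HA]), so log([A⁻]/[HA]) = pH − pKa = 9.40 − 9.3344 = 0.0656. [A⁻]/[HA] = 10^(0.0656) = 1.16

[A⁻]/[HA] = 1.16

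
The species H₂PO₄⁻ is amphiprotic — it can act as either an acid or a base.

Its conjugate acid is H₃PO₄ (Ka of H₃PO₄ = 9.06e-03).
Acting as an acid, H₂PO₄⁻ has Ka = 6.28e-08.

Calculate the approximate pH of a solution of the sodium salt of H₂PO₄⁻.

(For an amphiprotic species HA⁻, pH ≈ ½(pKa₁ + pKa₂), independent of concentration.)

pKa₁ = -log(9.06e-03) = 2.04; pKa₂ = -log(6.28e-08) = 7.20. For an amphiprotic species, pH ≈ ½(pKa₁ + pKa₂) = ½(2.04 + 7.20) = 4.62.

pH = 4.62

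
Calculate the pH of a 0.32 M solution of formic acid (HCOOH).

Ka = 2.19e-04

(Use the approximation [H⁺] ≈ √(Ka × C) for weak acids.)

[H⁺] = √(Ka × C) = √(2.19e-04 × 0.32) = 8.3714e-03. pH = -log(8.3714e-03)

pH = 2.08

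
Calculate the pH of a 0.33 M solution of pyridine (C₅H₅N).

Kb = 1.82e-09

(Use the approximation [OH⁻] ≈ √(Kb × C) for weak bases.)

[OH⁻] = √(Kb × C) = √(1.82e-09 × 0.33) = 2.4507e-05. pOH = 4.61, pH = 14 - pOH

pH = 9.39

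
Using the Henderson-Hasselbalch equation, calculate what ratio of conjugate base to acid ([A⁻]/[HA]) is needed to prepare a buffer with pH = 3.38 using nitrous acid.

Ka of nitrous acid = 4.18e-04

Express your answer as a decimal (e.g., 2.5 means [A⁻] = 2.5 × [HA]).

pKa = -log(4.18e-04) = 3.3788. pH = pKa + log([A⁻]/[HA]), so log([A⁻]/[HA]) = pH − pKa = 3.38 − 3.3788 = 0.0012. [A⁻]/[HA] = 10^(0.0012) = 1.00

[A⁻]/[HA] = 1.00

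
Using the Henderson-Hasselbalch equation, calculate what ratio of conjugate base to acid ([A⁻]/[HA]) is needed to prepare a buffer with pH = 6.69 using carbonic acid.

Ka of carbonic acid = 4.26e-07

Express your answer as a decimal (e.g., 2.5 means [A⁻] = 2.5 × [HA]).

pKa = -log(4.26e-07) = 6.3706. pH = pKa + log([A⁻]/[HA]), so log([A⁻]/[HA]) = pH − pKa = 6.69 − 6.3706 = 0.3194. [A⁻]/[HA] = 10^(0.3194) = 2.09

[A⁻]/[HA] = 2.09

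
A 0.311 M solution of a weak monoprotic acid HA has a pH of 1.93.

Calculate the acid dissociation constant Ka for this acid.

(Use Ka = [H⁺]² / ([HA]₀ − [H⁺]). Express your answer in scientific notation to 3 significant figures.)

[H⁺] = 10^(−pH) = 10^(−1.93) = 1.175e-02 M. For HA ⇌ H⁺ + A⁻, Ka = [H⁺][A⁻]/[HA] = [H⁺]² / ([HA]₀ − [H⁺]) = (1.175e-02)² / (0.311 − 1.175e-02) = 4.61e-04.

K_a = 4.61e-04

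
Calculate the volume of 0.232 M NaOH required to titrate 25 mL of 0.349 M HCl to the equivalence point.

At equivalence: moles acid = moles base. moles HCl = 0.349 × 25/1000 = 0.008725 mol. V_base = moles / 0.232 × 1000 = 37.6 mL.

V_{base} = 37.6 mL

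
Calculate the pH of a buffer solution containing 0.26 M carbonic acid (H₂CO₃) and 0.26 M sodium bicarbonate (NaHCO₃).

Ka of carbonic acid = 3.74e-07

pKa = -log(3.74e-07) = 6.43. pH = pKa + log([A⁻]/[HA]) = 6.43 + log(0.26/0.26)

pH = 6.43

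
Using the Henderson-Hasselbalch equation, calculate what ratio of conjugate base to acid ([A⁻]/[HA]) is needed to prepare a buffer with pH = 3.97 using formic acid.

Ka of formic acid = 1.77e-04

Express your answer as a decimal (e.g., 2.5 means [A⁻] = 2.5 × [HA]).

pKa = -log(1.77e-04) = 3.7520. pH = pKa + log([A⁻]/[HA]), so log([A⁻]/[HA]) = pH − pKa = 3.97 − 3.7520 = 0.2180. [A⁻]/[HA] = 10^(0.2180) = 1.65

[A⁻]/[HA] = 1.65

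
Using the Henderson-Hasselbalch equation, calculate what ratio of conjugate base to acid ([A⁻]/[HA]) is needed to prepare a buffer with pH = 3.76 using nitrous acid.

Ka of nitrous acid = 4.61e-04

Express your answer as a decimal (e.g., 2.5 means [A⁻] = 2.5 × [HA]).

pKa = -log(4.61e-04) = 3.3363. pH = pKa + log([A⁻]/[HA]), so log([A⁻]/[HA]) = pH − pKa = 3.76 − 3.3363 = 0.4237. [A⁻]/[HA] = 10^(0.4237) = 2.65

[A⁻]/[HA] = 2.65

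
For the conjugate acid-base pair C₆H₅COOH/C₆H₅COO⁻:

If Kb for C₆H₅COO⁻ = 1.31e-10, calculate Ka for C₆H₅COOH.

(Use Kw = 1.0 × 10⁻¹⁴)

For a conjugate pair Ka × Kb = Kw, so Ka = Kw/Kb = 1.0 × 10⁻¹⁴ / 1.31e-10 = 7.63e-05.

K_a = 7.63e-05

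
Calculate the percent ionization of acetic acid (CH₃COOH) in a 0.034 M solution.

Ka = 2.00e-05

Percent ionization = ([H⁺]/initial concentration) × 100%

Using Ka equilibrium: x² + Ka×x - Ka×C = 0. Solving: [H⁺] = 8.1468e-04. Percent = (8.1468e-04/0.034) × 100

Percent ionization = 2.4%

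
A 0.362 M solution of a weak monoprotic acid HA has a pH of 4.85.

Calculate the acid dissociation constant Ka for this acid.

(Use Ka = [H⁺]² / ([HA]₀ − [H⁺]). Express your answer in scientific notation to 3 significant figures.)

[H⁺] = 10^(−pH) = 10^(−4.85) = 1.413e-05 M. For HA ⇌ H⁺ + A⁻, Ka = [H⁺][A⁻]/[HA] = [H⁺]² / ([HA]₀ − [H⁺]) = (1.413e-05)² / (0.362 − 1.413e-05) = 5.51e-10.

K_a = 5.51e-10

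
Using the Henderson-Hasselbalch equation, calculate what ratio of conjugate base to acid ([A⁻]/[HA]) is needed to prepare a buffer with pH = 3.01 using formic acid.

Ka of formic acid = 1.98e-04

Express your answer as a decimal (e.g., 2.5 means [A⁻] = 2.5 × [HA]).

pKa = -log(1.98e-04) = 3.7033. pH = pKa + log([A⁻]/[HA]), so log([A⁻]/[HA]) = pH − pKa = 3.01 − 3.7033 = -0.6933. [A⁻]/[HA] = 10^(-0.6933) = 0.203

[A⁻]/[HA] = 0.203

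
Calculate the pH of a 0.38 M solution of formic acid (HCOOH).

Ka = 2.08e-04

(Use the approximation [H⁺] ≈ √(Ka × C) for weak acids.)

[H⁺] = √(Ka × C) = √(2.08e-04 × 0.38) = 8.8904e-03. pH = -log(8.8904e-03)

pH = 2.05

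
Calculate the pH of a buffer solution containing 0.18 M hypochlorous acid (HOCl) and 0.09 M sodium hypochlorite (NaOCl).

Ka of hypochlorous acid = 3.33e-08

pKa = -log(3.33e-08) = 7.48. pH = pKa + log([A⁻]/[HA]) = 7.48 + log(0.09/0.18)

pH = 7.18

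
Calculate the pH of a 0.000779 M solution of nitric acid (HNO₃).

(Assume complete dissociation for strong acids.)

[H⁺] = 0.000779 M for strong acid. pH = -log[H⁺] = -log(0.000779)

pH = 3.11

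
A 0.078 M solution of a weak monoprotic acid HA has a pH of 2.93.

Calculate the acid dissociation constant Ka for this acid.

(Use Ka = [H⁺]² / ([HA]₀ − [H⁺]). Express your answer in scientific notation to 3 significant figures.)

[H⁺] = 10^(−pH) = 10^(−2.93) = 1.175e-03 M. For HA ⇌ H⁺ + A⁻, Ka = [H⁺][A⁻]/[HA] = [H⁺]² / ([HA]₀ − [H⁺]) = (1.175e-03)² / (0.078 − 1.175e-03) = 1.80e-05.

K_a = 1.80e-05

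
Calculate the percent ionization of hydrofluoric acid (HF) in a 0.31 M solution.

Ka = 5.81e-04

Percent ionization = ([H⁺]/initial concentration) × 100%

Using Ka equilibrium: x² + Ka×x - Ka×C = 0. Solving: [H⁺] = 1.3133e-02. Percent = (1.3133e-02/0.31) × 100

Percent ionization = 4.24%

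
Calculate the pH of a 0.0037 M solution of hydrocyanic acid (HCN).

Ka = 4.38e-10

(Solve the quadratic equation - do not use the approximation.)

x² + Ka×x - Ka×C = 0. Using quadratic formula: [H⁺] = 1.2728e-06

pH = 5.90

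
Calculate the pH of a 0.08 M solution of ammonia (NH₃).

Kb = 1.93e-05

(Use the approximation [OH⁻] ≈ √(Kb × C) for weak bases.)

[OH⁻] = √(Kb × C) = √(1.93e-05 × 0.08) = 1.2426e-03. pOH = 2.91, pH = 14 - pOH

pH = 11.09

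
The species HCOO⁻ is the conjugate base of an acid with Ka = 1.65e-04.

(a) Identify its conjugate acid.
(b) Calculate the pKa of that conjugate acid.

(a) The conjugate acid is formed by adding one H⁺ to HCOO⁻, giving HCOOH. (b) pKa = -log(Ka) = -log(1.65e-04) = 3.78.

Conjugate acid: HCOOH; pK_a = 3.78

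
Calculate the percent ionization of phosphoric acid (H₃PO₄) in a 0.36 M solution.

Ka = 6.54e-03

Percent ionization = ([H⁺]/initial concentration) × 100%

Using Ka equilibrium: x² + Ka×x - Ka×C = 0. Solving: [H⁺] = 4.5362e-02. Percent = (4.5362e-02/0.36) × 100

Percent ionization = 12.6%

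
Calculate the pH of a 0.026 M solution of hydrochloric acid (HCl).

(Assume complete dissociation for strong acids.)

[H⁺] = 0.026 M for strong acid. pH = -log[H⁺] = -log(0.026)

pH = 1.59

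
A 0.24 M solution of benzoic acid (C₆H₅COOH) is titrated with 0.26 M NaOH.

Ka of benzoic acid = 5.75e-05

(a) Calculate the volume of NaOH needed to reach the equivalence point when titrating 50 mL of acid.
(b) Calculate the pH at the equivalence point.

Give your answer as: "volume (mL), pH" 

moles acid = 0.24 × 50/1000 = 0.012 mol; V_base = moles/0.26 × 1000 = 46.2 mL. At equivalence only the conjugate base is present: [A⁻] = 0.012/0.096 = 1.2480e-01 M. Kb = Kw/Ka = 1.74e-10; [OH⁻] = √(Kb × [A⁻]) = 4.6588e-06; pOH = 5.33; pH = 14 - pOH = 8.67.

V = 46.2 mL, pH = 8.67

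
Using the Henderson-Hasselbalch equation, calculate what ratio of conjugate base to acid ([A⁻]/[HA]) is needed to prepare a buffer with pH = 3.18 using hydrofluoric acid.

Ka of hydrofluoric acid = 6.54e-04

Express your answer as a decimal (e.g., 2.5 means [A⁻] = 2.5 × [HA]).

pKa = -log(6.54e-04) = 3.1844. pH = pKa + log([A⁻]/[HA]), so log([A⁻]/[HA]) = pH − pKa = 3.18 − 3.1844 = -0.0044. [A⁻]/[HA] = 10^(-0.0044) = 0.990

[A⁻]/[HA] = 0.990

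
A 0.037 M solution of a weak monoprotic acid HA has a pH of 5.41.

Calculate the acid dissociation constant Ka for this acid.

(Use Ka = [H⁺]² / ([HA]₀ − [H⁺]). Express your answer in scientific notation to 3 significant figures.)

[H⁺] = 10^(−pH) = 10^(−5.41) = 3.890e-06 M. For HA ⇌ H⁺ + A⁻, Ka = [H⁺][A⁻]/[HA] = [H⁺]² / ([HA]₀ − [H⁺]) = (3.890e-06)² / (0.037 − 3.890e-06) = 4.09e-10.

K_a = 4.09e-10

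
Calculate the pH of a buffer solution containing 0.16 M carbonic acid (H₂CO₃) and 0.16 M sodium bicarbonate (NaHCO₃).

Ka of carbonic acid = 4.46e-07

pKa = -log(4.46e-07) = 6.35. pH = pKa + log([A⁻]/[HA]) = 6.35 + log(0.16/0.16)

pH = 6.35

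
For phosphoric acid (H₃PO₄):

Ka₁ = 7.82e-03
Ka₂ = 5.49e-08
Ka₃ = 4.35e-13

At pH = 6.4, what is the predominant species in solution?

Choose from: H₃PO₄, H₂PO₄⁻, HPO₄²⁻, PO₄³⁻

pKa₁ = 2.11, pKa₂ = 7.26, pKa₃ = 12.36. For a polyprotic acid the predominant species crosses at each pKa: below pKa_n the protonated form dominates, above it the deprotonated form does. At pH = 6.4, the predominant species is H₂PO₄⁻.

H₂PO₄⁻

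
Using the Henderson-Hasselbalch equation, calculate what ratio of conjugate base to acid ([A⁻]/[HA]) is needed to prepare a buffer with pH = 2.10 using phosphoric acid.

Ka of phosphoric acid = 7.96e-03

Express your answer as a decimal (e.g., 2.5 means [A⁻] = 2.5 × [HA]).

pKa = -log(7.96e-03) = 2.0991. pH = pKa + log([A⁻]/[HA]), so log([A⁻]/[HA]) = pH − pKa = 2.10 − 2.0991 = 0.0009. [A⁻]/[HA] = 10^(0.0009) = 1.00

[A⁻]/[HA] = 1.00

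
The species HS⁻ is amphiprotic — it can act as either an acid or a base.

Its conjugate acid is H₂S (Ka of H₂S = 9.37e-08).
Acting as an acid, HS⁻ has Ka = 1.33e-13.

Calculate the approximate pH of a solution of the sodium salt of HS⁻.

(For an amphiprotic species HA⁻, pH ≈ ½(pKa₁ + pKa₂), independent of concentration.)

pKa₁ = -log(9.37e-08) = 7.03; pKa₂ = -log(1.33e-13) = 12.88. For an amphiprotic species, pH ≈ ½(pKa₁ + pKa₂) = ½(7.03 + 12.88) = 9.95.

pH = 9.95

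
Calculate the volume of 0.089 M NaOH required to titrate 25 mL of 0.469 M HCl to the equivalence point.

At equivalence: moles acid = moles base. moles HCl = 0.469 × 25/1000 = 0.01172 mol. V_base = moles / 0.089 × 1000 = 131.7 mL.

V_{base} = 131.7 mL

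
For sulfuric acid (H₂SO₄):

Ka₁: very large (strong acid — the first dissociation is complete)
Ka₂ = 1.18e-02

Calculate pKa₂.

pKa₂ = -log(Ka₂) = -log(1.18e-02) = 1.93.

pK_{a2} = 1.93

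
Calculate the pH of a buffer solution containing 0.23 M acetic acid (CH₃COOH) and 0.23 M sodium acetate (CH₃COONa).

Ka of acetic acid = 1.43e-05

pKa = -log(1.43e-05) = 4.84. pH = pKa + log([A⁻]/[HA]) = 4.84 + log(0.23/0.23)

pH = 4.84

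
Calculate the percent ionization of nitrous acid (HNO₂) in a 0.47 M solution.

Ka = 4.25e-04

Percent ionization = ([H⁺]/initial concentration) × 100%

Using Ka equilibrium: x² + Ka×x - Ka×C = 0. Solving: [H⁺] = 1.3922e-02. Percent = (1.3922e-02/0.47) × 100

Percent ionization = 2.96%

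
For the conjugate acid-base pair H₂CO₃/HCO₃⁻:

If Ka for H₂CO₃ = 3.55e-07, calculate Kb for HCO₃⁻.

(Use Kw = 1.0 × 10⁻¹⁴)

For a conjugate pair Ka × Kb = Kw, so Kb = Kw/Ka = 1.0 × 10⁻¹⁴ / 3.55e-07 = 2.82e-08.

K_b = 2.82e-08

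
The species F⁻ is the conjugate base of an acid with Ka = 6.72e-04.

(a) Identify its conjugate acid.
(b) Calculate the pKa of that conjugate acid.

(a) The conjugate acid is formed by adding one H⁺ to F⁻, giving HF. (b) pKa = -log(Ka) = -log(6.72e-04) = 3.17.

Conjugate acid: HF; pK_a = 3.17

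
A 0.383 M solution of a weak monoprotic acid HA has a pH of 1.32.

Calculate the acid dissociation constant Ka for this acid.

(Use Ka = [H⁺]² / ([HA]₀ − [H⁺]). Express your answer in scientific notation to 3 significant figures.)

[H⁺] = 10^(−pH) = 10^(−1.32) = 4.786e-02 M. For HA ⇌ H⁺ + A⁻, Ka = [H⁺][A⁻]/[HA] = [H⁺]² / ([HA]₀ − [H⁺]) = (4.786e-02)² / (0.383 − 4.786e-02) = 6.84e-03.

K_a = 6.84e-03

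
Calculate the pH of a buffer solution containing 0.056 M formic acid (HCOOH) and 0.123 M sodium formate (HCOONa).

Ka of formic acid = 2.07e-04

pKa = -log(2.07e-04) = 3.68. pH = pKa + log([A⁻]/[HA]) = 3.68 + log(0.123/0.056)

pH = 4.03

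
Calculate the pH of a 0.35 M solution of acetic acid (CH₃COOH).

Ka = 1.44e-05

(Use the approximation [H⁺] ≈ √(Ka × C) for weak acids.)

[H⁺] = √(Ka × C) = √(1.44e-05 × 0.35) = 2.2450e-03. pH = -log(2.2450e-03)

pH = 2.65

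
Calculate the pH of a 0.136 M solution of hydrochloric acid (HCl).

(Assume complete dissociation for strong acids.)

[H⁺] = 0.136 M for strong acid. pH = -log[H⁺] = -log(0.136)

pH = 0.87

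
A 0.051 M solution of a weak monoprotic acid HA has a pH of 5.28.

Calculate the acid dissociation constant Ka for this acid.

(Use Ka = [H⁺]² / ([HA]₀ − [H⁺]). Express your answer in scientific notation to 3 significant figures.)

[H⁺] = 10^(−pH) = 10^(−5.28) = 5.248e-06 M. For HA ⇌ H⁺ + A⁻, Ka = [H⁺][A⁻]/[HA] = [H⁺]² / ([HA]₀ − [H⁺]) = (5.248e-06)² / (0.051 − 5.248e-06) = 5.40e-10.

K_a = 5.40e-10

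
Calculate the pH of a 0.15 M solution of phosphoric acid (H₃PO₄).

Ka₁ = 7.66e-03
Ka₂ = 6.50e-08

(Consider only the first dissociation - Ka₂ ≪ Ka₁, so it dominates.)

First dissociation dominates. From Ka₁ = [H⁺][HA⁻]/[H₂A], x² + Ka₁·x − Ka₁·C = 0 with C = 0.15 M and Ka₁ = 7.66e-03. Solving: [H⁺] = (−Ka₁ + √(Ka₁² + 4·Ka₁·C)) / 2 = 3.0283e-02 M. pH = -log(3.0283e-02) = 1.52.

pH = 1.52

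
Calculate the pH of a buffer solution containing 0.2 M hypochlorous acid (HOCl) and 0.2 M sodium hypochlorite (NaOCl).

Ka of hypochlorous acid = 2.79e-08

pKa = -log(2.79e-08) = 7.55. pH = pKa + log([A⁻]/[HA]) = 7.55 + log(0.2/0.2)

pH = 7.55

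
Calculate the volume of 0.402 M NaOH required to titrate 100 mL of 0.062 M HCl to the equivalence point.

At equivalence: moles acid = moles base. moles HCl = 0.062 × 100/1000 = 0.0062 mol. V_base = moles / 0.402 × 1000 = 15.4 mL.

V_{base} = 15.4 mL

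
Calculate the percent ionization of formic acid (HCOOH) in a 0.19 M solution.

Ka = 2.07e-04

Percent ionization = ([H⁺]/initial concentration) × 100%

Using Ka equilibrium: x² + Ka×x - Ka×C = 0. Solving: [H⁺] = 6.1687e-03. Percent = (6.1687e-03/0.19) × 100

Percent ionization = 3.25%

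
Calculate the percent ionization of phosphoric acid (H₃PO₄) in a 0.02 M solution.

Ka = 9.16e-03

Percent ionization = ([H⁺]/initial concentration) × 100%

Using Ka equilibrium: x² + Ka×x - Ka×C = 0. Solving: [H⁺] = 9.7090e-03. Percent = (9.7090e-03/0.02) × 100

Percent ionization = 48.5%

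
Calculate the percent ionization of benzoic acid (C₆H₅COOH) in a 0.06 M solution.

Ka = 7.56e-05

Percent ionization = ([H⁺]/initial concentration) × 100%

Using Ka equilibrium: x² + Ka×x - Ka×C = 0. Solving: [H⁺] = 2.0923e-03. Percent = (2.0923e-03/0.06) × 100

Percent ionization = 3.49%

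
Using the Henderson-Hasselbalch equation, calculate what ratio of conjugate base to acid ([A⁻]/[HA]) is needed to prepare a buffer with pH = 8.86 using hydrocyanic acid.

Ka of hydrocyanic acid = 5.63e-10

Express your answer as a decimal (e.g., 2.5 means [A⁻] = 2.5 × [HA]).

pKa = -log(5.63e-10) = 9.2495. pH = pKa + log([A⁻]/[HA]), so log([A⁻]/[HA]) = pH − pKa = 8.86 − 9.2495 = -0.3895. [A⁻]/[HA] = 10^(-0.3895) = 0.408

[A⁻]/[HA] = 0.408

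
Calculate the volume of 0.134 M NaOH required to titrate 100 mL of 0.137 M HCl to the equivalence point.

At equivalence: moles acid = moles base. moles HCl = 0.137 × 100/1000 = 0.0137 mol. V_base = moles / 0.134 × 1000 = 102.2 mL.

V_{base} = 102.2 mL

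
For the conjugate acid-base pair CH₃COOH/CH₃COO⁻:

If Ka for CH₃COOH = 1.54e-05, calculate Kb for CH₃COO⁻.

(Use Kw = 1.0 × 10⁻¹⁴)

For a conjugate pair Ka × Kb = Kw, so Kb = Kw/Ka = 1.0 × 10⁻¹⁴ / 1.54e-05 = 6.49e-10.

K_b = 6.49e-10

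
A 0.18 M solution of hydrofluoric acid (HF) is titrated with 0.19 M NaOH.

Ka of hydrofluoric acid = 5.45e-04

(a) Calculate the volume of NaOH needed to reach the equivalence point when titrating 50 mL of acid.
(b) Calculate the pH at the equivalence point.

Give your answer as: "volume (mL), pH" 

moles acid = 0.18 × 50/1000 = 0.009 mol; V_base = moles/0.19 × 1000 = 47.4 mL. At equivalence only the conjugate base is present: [A⁻] = 0.009/0.097 = 9.2432e-02 M. Kb = Kw/Ka = 1.83e-11; [OH⁻] = √(Kb × [A⁻]) = 1.3023e-06; pOH = 5.89; pH = 14 - pOH = 8.11.

V = 47.4 mL, pH = 8.11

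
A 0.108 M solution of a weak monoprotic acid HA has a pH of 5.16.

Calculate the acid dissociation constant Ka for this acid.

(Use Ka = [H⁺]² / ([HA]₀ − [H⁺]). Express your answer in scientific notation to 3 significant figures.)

[H⁺] = 10^(−pH) = 10^(−5.16) = 6.918e-06 M. For HA ⇌ H⁺ + A⁻, Ka = [H⁺][A⁻]/[HA] = [H⁺]² / ([HA]₀ − [H⁺]) = (6.918e-06)² / (0.108 − 6.918e-06) = 4.43e-10.

K_a = 4.43e-10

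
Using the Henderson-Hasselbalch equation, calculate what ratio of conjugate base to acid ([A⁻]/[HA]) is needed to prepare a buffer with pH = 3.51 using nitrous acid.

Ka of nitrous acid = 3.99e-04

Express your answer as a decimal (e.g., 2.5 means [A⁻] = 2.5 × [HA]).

pKa = -log(3.99e-04) = 3.3990. pH = pKa + log([A⁻]/[HA]), so log([A⁻]/[HA]) = pH − pKa = 3.51 − 3.3990 = 0.1110. [A⁻]/[HA] = 10^(0.1110) = 1.29

[A⁻]/[HA] = 1.29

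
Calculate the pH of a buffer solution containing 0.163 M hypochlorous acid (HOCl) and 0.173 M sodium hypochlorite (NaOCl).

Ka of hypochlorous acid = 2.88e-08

pKa = -log(2.88e-08) = 7.54. pH = pKa + log([A⁻]/[HA]) = 7.54 + log(0.173/0.163)

pH = 7.57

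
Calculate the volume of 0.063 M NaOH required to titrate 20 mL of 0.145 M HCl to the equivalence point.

At equivalence: moles acid = moles base. moles HCl = 0.145 × 20/1000 = 0.0029 mol. V_base = moles / 0.063 × 1000 = 46.0 mL.

V_{base} = 46.0 mL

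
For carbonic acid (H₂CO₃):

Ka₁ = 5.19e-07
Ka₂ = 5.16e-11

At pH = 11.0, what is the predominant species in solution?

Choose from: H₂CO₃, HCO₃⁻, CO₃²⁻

pKa₁ = 6.28, pKa₂ = 10.29. For a polyprotic acid the predominant species crosses at each pKa: below pKa_n the protonated form dominates, above it the deprotonated form does. At pH = 11.0, the predominant species is CO₃²⁻.

CO₃²⁻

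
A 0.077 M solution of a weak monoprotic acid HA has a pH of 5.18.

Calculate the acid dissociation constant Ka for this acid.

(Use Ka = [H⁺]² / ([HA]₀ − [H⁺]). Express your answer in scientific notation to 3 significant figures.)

[H⁺] = 10^(−pH) = 10^(−5.18) = 6.607e-06 M. For HA ⇌ H⁺ + A⁻, Ka = [H⁺][A⁻]/[HA] = [H⁺]² / ([HA]₀ − [H⁺]) = (6.607e-06)² / (0.077 − 6.607e-06) = 5.67e-10.

K_a = 5.67e-10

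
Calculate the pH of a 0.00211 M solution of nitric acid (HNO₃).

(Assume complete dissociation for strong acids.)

[H⁺] = 0.00211 M for strong acid. pH = -log[H⁺] = -log(0.00211)

pH = 2.68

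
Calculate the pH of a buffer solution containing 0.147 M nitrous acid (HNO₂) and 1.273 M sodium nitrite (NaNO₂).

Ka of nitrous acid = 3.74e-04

pKa = -log(3.74e-04) = 3.43. pH = pKa + log([A⁻]/[HA]) = 3.43 + log(1.273/0.147)

pH = 4.36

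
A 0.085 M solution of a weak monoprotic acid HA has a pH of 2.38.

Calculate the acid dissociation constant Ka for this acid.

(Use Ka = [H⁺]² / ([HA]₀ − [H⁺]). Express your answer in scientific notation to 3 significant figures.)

[H⁺] = 10^(−pH) = 10^(−2.38) = 4.169e-03 M. For HA ⇌ H⁺ + A⁻, Ka = [H⁺][A⁻]/[HA] = [H⁺]² / ([HA]₀ − [H⁺]) = (4.169e-03)² / (0.085 − 4.169e-03) = 2.15e-04.

K_a = 2.15e-04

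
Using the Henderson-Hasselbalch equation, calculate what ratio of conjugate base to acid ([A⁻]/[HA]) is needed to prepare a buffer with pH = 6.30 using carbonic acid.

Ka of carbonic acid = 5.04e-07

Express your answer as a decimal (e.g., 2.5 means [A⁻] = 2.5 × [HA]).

pKa = -log(5.04e-07) = 6.2976. pH = pKa + log([A⁻]/[HA]), so log([A⁻]/[HA]) = pH − pKa = 6.30 − 6.2976 = 0.0024. [A⁻]/[HA] = 10^(0.0024) = 1.01

[A⁻]/[HA] = 1.01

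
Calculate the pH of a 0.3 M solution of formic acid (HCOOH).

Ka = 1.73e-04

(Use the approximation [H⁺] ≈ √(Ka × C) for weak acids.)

[H⁺] = √(Ka × C) = √(1.73e-04 × 0.3) = 7.2042e-03. pH = -log(7.2042e-03)

pH = 2.14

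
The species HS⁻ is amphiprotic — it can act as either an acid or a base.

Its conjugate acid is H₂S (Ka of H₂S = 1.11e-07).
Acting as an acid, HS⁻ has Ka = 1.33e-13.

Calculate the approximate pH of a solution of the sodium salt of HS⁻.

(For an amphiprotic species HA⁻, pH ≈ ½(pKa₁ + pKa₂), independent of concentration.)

pKa₁ = -log(1.11e-07) = 6.95; pKa₂ = -log(1.33e-13) = 12.88. For an amphiprotic species, pH ≈ ½(pKa₁ + pKa₂) = ½(6.95 + 12.88) = 9.92.

pH = 9.92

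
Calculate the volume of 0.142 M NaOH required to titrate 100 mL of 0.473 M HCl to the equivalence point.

At equivalence: moles acid = moles base. moles HCl = 0.473 × 100/1000 = 0.0473 mol. V_base = moles / 0.142 × 1000 = 333.1 mL.

V_{base} = 333.1 mL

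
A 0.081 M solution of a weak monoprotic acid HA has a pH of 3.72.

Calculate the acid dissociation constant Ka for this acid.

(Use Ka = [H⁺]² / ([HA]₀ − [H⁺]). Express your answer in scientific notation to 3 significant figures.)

[H⁺] = 10^(−pH) = 10^(−3.72) = 1.905e-04 M. For HA ⇌ H⁺ + A⁻, Ka = [H⁺][A⁻]/[HA] = [H⁺]² / ([HA]₀ − [H⁺]) = (1.905e-04)² / (0.081 − 1.905e-04) = 4.49e-07.

K_a = 4.49e-07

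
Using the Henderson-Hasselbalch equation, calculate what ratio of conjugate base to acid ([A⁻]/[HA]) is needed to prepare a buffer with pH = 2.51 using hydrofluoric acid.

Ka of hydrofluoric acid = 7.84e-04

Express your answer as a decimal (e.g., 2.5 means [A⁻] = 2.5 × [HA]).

pKa = -log(7.84e-04) = 3.1057. pH = pKa + log([A⁻]/[HA]), so log([A⁻]/[HA]) = pH − pKa = 2.51 − 3.1057 = -0.5957. [A⁻]/[HA] = 10^(-0.5957) = 0.254

[A⁻]/[HA] = 0.254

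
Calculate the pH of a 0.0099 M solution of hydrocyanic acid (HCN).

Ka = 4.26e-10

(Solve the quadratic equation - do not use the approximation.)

x² + Ka×x - Ka×C = 0. Using quadratic formula: [H⁺] = 2.0534e-06

pH = 5.69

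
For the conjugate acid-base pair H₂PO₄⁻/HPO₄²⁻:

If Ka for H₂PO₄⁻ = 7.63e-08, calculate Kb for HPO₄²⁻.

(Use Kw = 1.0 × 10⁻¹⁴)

For a conjugate pair Ka × Kb = Kw, so Kb = Kw/Ka = 1.0 × 10⁻¹⁴ / 7.63e-08 = 1.31e-07.

K_b = 1.31e-07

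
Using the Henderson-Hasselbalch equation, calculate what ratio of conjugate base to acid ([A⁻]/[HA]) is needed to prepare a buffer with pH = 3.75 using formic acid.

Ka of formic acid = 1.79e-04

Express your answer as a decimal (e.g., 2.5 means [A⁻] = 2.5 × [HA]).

pKa = -log(1.79e-04) = 3.7471. pH = pKa + log([A⁻]/[HA]), so log([A⁻]/[HA]) = pH − pKa = 3.75 − 3.7471 = 0.0029. [A⁻]/[HA] = 10^(0.0029) = 1.01

[A⁻]/[HA] = 1.01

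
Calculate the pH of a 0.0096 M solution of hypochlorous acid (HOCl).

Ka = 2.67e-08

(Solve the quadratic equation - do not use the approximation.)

x² + Ka×x - Ka×C = 0. Using quadratic formula: [H⁺] = 1.5997e-05

pH = 4.80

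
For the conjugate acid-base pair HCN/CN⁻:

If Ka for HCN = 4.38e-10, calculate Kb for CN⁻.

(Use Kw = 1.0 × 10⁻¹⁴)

For a conjugate pair Ka × Kb = Kw, so Kb = Kw/Ka = 1.0 × 10⁻¹⁴ / 4.38e-10 = 2.28e-05.

K_b = 2.28e-05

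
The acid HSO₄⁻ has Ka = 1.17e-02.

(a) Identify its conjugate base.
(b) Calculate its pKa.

(a) The conjugate base is formed by removing one H⁺ from HSO₄⁻, giving SO₄²⁻. (b) pKa = -log(Ka) = -log(1.17e-02) = 1.93.

Conjugate base: SO₄²⁻; pK_a = 1.93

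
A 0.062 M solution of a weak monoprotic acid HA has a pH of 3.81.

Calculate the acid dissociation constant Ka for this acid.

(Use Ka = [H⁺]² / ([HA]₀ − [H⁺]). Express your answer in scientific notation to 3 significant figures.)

[H⁺] = 10^(−pH) = 10^(−3.81) = 1.549e-04 M. For HA ⇌ H⁺ + A⁻, Ka = [H⁺][A⁻]/[HA] = [H⁺]² / ([HA]₀ − [H⁺]) = (1.549e-04)² / (0.062 − 1.549e-04) = 3.88e-07.

K_a = 3.88e-07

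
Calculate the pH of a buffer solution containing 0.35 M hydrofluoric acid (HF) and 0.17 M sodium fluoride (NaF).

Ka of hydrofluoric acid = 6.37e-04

pKa = -log(6.37e-04) = 3.20. pH = pKa + log([A⁻]/[HA]) = 3.20 + log(0.17/0.35)

pH = 2.88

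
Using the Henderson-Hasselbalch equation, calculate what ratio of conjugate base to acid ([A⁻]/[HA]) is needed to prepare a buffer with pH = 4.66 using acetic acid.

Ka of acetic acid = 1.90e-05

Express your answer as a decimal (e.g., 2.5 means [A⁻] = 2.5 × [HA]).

pKa = -log(1.90e-05) = 4.7212. pH = pKa + log([A⁻]/[HA]), so log([A⁻]/[HA]) = pH − pKa = 4.66 − 4.7212 = -0.0612. [A⁻]/[HA] = 10^(-0.0612) = 0.868

[A⁻]/[HA] = 0.868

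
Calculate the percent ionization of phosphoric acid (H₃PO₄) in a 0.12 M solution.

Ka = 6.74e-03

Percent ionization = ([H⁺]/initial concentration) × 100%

Using Ka equilibrium: x² + Ka×x - Ka×C = 0. Solving: [H⁺] = 2.5268e-02. Percent = (2.5268e-02/0.12) × 100

Percent ionization = 21.1%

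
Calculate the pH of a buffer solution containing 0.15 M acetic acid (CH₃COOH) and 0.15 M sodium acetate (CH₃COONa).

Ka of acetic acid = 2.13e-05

pKa = -log(2.13e-05) = 4.67. pH = pKa + log([A⁻]/[HA]) = 4.67 + log(0.15/0.15)

pH = 4.67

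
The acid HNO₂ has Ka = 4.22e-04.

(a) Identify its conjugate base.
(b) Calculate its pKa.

(a) The conjugate base is formed by removing one H⁺ from HNO₂, giving NO₂⁻. (b) pKa = -log(Ka) = -log(4.22e-04) = 3.37.

Conjugate base: NO₂⁻; pK_a = 3.37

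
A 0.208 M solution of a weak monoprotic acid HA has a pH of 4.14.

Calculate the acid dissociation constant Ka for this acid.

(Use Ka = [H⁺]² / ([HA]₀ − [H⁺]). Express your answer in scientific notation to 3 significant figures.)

[H⁺] = 10^(−pH) = 10^(−4.14) = 7.244e-05 M. For HA ⇌ H⁺ + A⁻, Ka = [H⁺][A⁻]/[HA] = [H⁺]² / ([HA]₀ − [H⁺]) = (7.244e-05)² / (0.208 − 7.244e-05) = 2.52e-08.

K_a = 2.52e-08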